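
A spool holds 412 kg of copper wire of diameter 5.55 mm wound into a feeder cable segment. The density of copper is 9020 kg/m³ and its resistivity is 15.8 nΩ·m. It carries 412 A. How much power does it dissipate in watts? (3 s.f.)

2.09×10^5 W

ρ = 15.8 nΩ·m = 1.58×10^-8 Ω·m
A = π(d/2)² = π(2.7750e-03 m)² = 2.4192e-05 m²
L = m/(density·A) = 412/(9020×2.4192e-05) = 1888 m
R = ρL/A = (1.58×10^-8)(1888)/(2.4192e-05) = 1.233 Ω
P = I²R = (412)² × 1.233 = 2.09×10^5 W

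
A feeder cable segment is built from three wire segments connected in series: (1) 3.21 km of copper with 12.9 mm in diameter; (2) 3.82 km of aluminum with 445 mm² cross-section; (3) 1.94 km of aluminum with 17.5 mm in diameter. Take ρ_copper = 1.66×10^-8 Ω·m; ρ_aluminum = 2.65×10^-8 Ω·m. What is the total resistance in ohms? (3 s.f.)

0.849 Ω

Seg 1: A = π(d/2)² = π(6.4500e-03 m)² = 1.307e-04 m²
R_1 = (1.66×10^-8)(3210)/(1.307e-04) = 0.4077 Ω
Seg 2: A = 445 mm² = 4.450e-04 m²
R_2 = (2.65×10^-8)(3820)/(4.450e-04) = 0.2275 Ω
Seg 3: A = π(d/2)² = π(8.7500e-03 m)² = 2.405e-04 m²
R_3 = (2.65×10^-8)(1940)/(2.405e-04) = 0.2137 Ω
R_total = R_1 + R_2 + R_3 = 0.849 Ω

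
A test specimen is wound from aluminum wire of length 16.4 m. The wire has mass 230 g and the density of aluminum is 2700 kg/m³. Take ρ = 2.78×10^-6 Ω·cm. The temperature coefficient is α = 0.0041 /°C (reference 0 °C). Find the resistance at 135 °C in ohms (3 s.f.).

0.136 Ω

ρ = 2.78×10^-6 Ω·cm = 2.78×10^-8 Ω·m
A = m/(density·L) = 0.23/(2700×16.4) = 5.1942e-06 m²
R = ρL/A = (2.78×10^-8)(16.4)/(5.1942e-06) = 0.08777 Ω
R(135 °C) = 0.08777 × (1 + 0.0041×135) = 0.136 Ω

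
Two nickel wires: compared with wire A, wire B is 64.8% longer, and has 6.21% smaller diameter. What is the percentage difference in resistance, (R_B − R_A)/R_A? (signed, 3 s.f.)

R ∝ L/d², so R_B/R_A = (1 + 64.8/100) × (1 − 6.21/100)⁻²
= 1.648 × 1.137 = 1.873
(R_B − R_A)/R_A = 1.873 − 1 = 87.3%

87.3%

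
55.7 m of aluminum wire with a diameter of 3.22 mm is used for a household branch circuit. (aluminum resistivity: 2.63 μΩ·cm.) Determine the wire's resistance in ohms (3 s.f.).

0.180 Ω

ρ = 2.63 μΩ·cm = 2.63×10^-8 Ω·m
A = π(d/2)² = π(1.6100e-03 m)² = 8.143e-06 m²
R = ρL/A = (2.63×10^-8)(55.7 m)/(8.143e-06 m²) = 0.180 Ω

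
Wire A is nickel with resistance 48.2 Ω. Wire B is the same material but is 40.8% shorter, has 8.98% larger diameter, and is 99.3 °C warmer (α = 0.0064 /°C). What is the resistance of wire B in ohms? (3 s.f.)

39.3 Ω

R ∝ ρL/d² with ρ ∝ (1+αΔT), so R_B/R_A = (1 − 40.8/100) × (1 + 8.98/100)⁻² × (1 + 0.0064×99.3)
= 0.592 × 0.842 × 1.635 = 0.8152
R_B = 0.8152 × 48.2 = 39.3 Ω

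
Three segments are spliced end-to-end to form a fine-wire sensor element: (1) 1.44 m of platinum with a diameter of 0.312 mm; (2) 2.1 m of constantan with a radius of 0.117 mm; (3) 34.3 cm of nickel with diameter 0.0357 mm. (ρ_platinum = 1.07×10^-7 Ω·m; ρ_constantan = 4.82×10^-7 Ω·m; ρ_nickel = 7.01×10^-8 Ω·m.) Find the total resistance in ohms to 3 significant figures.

49.6 Ω

Seg 1: A = π(d/2)² = π(1.5600e-04 m)² = 7.645e-08 m²
R_1 = (1.07×10^-7)(1.44)/(7.645e-08) = 2.015 Ω
Seg 2: A = πr² = π(1.1700e-04 m)² = 4.301e-08 m²
R_2 = (4.82×10^-7)(2.1)/(4.301e-08) = 23.54 Ω
Seg 3: A = π(d/2)² = π(1.7850e-05 m)² = 1.001e-09 m²
R_3 = (7.01×10^-8)(0.343)/(1.001e-09) = 24.02 Ω
R_total = R_1 + R_2 + R_3 = 49.6 Ω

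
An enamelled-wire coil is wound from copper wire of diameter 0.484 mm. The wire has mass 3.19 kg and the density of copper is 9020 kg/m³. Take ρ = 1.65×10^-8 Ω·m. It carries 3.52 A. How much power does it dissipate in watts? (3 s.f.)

2140 W

A = π(d/2)² = π(2.4200e-04 m)² = 1.8398e-07 m²
L = m/(density·A) = 3.19/(9020×1.8398e-07) = 1922 m
R = ρL/A = (1.65×10^-8)(1922)/(1.8398e-07) = 172.4 Ω
P = I²R = (3.52)² × 172.4 = 2140 W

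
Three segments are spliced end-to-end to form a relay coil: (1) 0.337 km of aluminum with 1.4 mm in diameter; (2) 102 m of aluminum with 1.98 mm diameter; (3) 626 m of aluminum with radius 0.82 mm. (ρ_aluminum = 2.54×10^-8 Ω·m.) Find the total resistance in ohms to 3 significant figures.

Seg 1: A = π(d/2)² = π(7.0000e-04 m)² = 1.539e-06 m²
R_1 = (2.54×10^-8)(337)/(1.539e-06) = 5.561 Ω
Seg 2: A = π(d/2)² = π(9.9000e-04 m)² = 3.079e-06 m²
R_2 = (2.54×10^-8)(102)/(3.079e-06) = 0.8414 Ω
Seg 3: A = πr² = π(8.2000e-04 m)² = 2.112e-06 m²
R_3 = (2.54×10^-8)(626)/(2.112e-06) = 7.527 Ω
R_total = R_1 + R_2 + R_3 = 13.9 Ω

13.9 Ω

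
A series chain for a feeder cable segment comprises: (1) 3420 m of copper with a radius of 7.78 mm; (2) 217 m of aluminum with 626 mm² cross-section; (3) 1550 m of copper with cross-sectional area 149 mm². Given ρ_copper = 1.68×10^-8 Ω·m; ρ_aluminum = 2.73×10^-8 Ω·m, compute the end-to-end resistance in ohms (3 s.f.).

0.486 Ω

Seg 1: A = πr² = π(7.7800e-03 m)² = 1.902e-04 m²
R_1 = (1.68×10^-8)(3420)/(1.902e-04) = 0.3022 Ω
Seg 2: A = 626 mm² = 6.260e-04 m²
R_2 = (2.73×10^-8)(217)/(6.260e-04) = 0.009463 Ω
Seg 3: A = 149 mm² = 1.490e-04 m²
R_3 = (1.68×10^-8)(1550)/(1.490e-04) = 0.1748 Ω
R_total = R_1 + R_2 + R_3 = 0.486 Ω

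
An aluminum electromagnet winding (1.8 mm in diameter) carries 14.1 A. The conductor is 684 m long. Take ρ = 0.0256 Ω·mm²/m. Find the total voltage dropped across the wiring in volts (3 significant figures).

ρ = 0.0256 Ω·mm²/m = 2.56×10^-8 Ω·m
A = π(d/2)² = π(9.0000e-04 m)² = 2.545e-06 m²
R = ρL/A = (2.56×10^-8)(684)/(2.545e-06) = 6.881 Ω
V = IR = 14.1 × 6.881 = 97.0 V

97.0 V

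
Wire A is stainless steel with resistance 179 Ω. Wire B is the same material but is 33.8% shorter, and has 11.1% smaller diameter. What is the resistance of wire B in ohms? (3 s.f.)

R ∝ L/d², so R_B/R_A = (1 − 33.8/100) × (1 − 11.1/100)⁻²
= 0.662 × 1.265 = 0.8376
R_B = 0.8376 × 179 = 150 Ω

150 Ω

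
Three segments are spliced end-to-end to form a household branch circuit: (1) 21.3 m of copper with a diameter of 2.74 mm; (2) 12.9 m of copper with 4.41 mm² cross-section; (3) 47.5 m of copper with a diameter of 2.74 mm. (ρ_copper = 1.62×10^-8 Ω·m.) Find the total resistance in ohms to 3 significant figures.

0.236 Ω

Seg 1: A = π(d/2)² = π(1.3700e-03 m)² = 5.896e-06 m²
R_1 = (1.62×10^-8)(21.3)/(5.896e-06) = 0.05852 Ω
Seg 2: A = 4.41 mm² = 4.410e-06 m²
R_2 = (1.62×10^-8)(12.9)/(4.410e-06) = 0.04739 Ω
Seg 3: A = π(d/2)² = π(1.3700e-03 m)² = 5.896e-06 m²
R_3 = (1.62×10^-8)(47.5)/(5.896e-06) = 0.1305 Ω
R_total = R_1 + R_2 + R_3 = 0.236 Ω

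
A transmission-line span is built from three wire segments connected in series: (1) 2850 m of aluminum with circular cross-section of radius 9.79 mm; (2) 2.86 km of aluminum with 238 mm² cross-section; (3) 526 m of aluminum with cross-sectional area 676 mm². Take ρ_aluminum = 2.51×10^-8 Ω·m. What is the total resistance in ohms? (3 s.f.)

0.559 Ω

Seg 1: A = πr² = π(9.7900e-03 m)² = 3.011e-04 m²
R_1 = (2.51×10^-8)(2850)/(3.011e-04) = 0.2376 Ω
Seg 2: A = 238 mm² = 2.380e-04 m²
R_2 = (2.51×10^-8)(2860)/(2.380e-04) = 0.3016 Ω
Seg 3: A = 676 mm² = 6.760e-04 m²
R_3 = (2.51×10^-8)(526)/(6.760e-04) = 0.01953 Ω
R_total = R_1 + R_2 + R_3 = 0.559 Ω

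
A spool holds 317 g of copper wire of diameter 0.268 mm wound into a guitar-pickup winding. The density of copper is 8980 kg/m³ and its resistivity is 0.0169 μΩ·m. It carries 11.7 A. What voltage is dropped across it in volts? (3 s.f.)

ρ = 0.0169 μΩ·m = 1.69×10^-8 Ω·m
A = π(d/2)² = π(1.3400e-04 m)² = 5.6410e-08 m²
L = m/(density·A) = 0.317/(8980×5.6410e-08) = 625.8 m
R = ρL/A = (1.69×10^-8)(625.8)/(5.6410e-08) = 187.5 Ω
V = IR = 11.7 × 187.5 = 2190 V

2190 V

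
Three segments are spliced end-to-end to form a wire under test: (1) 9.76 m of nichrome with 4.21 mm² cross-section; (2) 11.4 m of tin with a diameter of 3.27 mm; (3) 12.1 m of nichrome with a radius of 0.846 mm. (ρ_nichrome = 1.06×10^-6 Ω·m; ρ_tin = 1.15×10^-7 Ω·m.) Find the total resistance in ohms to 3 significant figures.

8.32 Ω

Seg 1: A = 4.21 mm² = 4.210e-06 m²
R_1 = (1.06×10^-6)(9.76)/(4.210e-06) = 2.457 Ω
Seg 2: A = π(d/2)² = π(1.6350e-03 m)² = 8.398e-06 m²
R_2 = (1.15×10^-7)(11.4)/(8.398e-06) = 0.1561 Ω
Seg 3: A = πr² = π(8.4600e-04 m)² = 2.248e-06 m²
R_3 = (1.06×10^-6)(12.1)/(2.248e-06) = 5.704 Ω
R_total = R_1 + R_2 + R_3 = 8.32 Ω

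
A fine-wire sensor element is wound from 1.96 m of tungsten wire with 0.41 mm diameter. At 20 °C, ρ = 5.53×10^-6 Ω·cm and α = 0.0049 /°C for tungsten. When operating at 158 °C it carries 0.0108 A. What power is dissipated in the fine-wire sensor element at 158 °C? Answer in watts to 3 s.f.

1.61×10^-4 W

ρ = 5.53×10^-6 Ω·cm = 5.53×10^-8 Ω·m
A = π(d/2)² = π(2.0500e-04 m)² = 1.320e-07 m²
R₍20₎ = ρL/A = (5.53×10^-8)(1.96)/(1.320e-07) = 0.821 Ω
R₍158₎ = R₍20₎(1 + αΔT) = 0.821 × (1 + 0.0049×138) = 1.376 Ω
P = I²R = (0.0108)² × 1.376 = 1.61×10^-4 W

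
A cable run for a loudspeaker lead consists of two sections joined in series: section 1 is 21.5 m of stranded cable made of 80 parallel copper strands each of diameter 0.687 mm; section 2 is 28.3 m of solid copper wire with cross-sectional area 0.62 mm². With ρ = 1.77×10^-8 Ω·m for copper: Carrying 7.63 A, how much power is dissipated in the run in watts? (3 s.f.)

Section 1: A_strand = π(3.4350e-04)² = 3.707e-07 m²; R₁ = ρL/(N·A_s) = (1.77×10^-8)(21.5)/(80×3.707e-07) = 0.01283 Ω
Section 2: A = 0.62 mm² = 6.200e-07 m²
R₂ = (1.77×10^-8)(28.3)/(6.200e-07) = 0.8079 Ω
R = R₁ + R₂ = 0.8208 Ω
P = I²R = (7.63)² × 0.8208 = 47.8 W

47.8 W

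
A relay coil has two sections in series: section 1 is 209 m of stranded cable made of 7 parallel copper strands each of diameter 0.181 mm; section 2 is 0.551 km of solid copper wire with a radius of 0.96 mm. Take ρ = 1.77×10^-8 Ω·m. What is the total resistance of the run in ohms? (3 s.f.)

23.9 Ω

Section 1: A_strand = π(9.0500e-05)² = 2.573e-08 m²; R₁ = ρL/(N·A_s) = (1.77×10^-8)(209)/(7×2.573e-08) = 20.54 Ω
Section 2: A = πr² = π(9.6000e-04 m)² = 2.895e-06 m²
R₂ = (1.77×10^-8)(551)/(2.895e-06) = 3.368 Ω
R = R₁ + R₂ = 23.9 Ω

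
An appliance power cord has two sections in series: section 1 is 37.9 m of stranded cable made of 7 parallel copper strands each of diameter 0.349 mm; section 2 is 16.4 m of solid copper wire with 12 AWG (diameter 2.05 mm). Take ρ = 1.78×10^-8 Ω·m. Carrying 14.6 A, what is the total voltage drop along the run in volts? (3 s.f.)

Section 1: A_strand = π(1.7450e-04)² = 9.566e-08 m²; R₁ = ρL/(N·A_s) = (1.78×10^-8)(37.9)/(7×9.566e-08) = 1.007 Ω
Section 2: A = π(2.05/2 mm)² = π(1.0250e-03 m)² = 3.301e-06 m²
R₂ = (1.78×10^-8)(16.4)/(3.301e-06) = 0.08844 Ω
R = R₁ + R₂ = 1.096 Ω
V = IR = 14.6 × 1.096 = 16.0 V

16.0 V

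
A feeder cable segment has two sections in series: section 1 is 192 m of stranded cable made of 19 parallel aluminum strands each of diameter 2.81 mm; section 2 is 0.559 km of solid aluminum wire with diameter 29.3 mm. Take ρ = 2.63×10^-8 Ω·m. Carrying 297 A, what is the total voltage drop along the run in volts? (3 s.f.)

19.2 V

Section 1: A_strand = π(1.4050e-03)² = 6.202e-06 m²; R₁ = ρL/(N·A_s) = (2.63×10^-8)(192)/(19×6.202e-06) = 0.04285 Ω
Section 2: A = π(d/2)² = π(1.4650e-02 m)² = 6.743e-04 m²
R₂ = (2.63×10^-8)(559)/(6.743e-04) = 0.0218 Ω
R = R₁ + R₂ = 0.06466 Ω
V = IR = 297 × 0.06466 = 19.2 V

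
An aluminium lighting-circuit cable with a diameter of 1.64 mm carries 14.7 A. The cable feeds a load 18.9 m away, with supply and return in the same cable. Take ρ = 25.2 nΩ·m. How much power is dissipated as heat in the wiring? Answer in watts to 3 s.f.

ρ = 25.2 nΩ·m = 2.52×10^-8 Ω·m
A = π(d/2)² = π(8.2000e-04 m)² = 2.112e-06 m²
Total conductor length (both ways) L = 2 × 18.9 = 37.8 m
R = ρL/A = (2.52×10^-8)(37.8)/(2.112e-06) = 0.4509 Ω
P = I²R = (14.7)² × 0.4509 = 97.4 W

97.4 W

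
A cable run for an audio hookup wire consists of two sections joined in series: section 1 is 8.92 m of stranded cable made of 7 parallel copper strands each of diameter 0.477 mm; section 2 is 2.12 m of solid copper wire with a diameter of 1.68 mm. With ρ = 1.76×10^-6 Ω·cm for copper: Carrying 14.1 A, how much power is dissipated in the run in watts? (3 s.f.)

ρ = 1.76×10^-6 Ω·cm = 1.76×10^-8 Ω·m
Section 1: A_strand = π(2.3850e-04)² = 1.787e-07 m²; R₁ = ρL/(N·A_s) = (1.76×10^-8)(8.92)/(7×1.787e-07) = 0.1255 Ω
Section 2: A = π(d/2)² = π(8.4000e-04 m)² = 2.217e-06 m²
R₂ = (1.76×10^-8)(2.12)/(2.217e-06) = 0.01683 Ω
R = R₁ + R₂ = 0.1423 Ω
P = I²R = (14.1)² × 0.1423 = 28.3 W

28.3 W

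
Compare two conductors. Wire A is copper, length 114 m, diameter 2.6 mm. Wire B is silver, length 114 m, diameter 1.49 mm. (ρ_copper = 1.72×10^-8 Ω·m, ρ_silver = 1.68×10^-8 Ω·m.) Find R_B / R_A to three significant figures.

R ∝ ρL/d², so R_B/R_A = (ρ_B/ρ_A) × (d_A/d_B)²
= (1.68×10^-8/1.72×10^-8) × (2.6/1.49)² = 2.97

2.97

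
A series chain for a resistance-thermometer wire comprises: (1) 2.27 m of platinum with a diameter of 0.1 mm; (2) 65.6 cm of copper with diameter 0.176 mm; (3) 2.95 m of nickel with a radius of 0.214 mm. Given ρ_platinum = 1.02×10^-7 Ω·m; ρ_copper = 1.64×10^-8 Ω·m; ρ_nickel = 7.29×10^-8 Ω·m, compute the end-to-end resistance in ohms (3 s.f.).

31.4 Ω

Seg 1: A = π(d/2)² = π(5.0000e-05 m)² = 7.854e-09 m²
R_1 = (1.02×10^-7)(2.27)/(7.854e-09) = 29.48 Ω
Seg 2: A = π(d/2)² = π(8.8000e-05 m)² = 2.433e-08 m²
R_2 = (1.64×10^-8)(0.656)/(2.433e-08) = 0.4422 Ω
Seg 3: A = πr² = π(2.1400e-04 m)² = 1.439e-07 m²
R_3 = (7.29×10^-8)(2.95)/(1.439e-07) = 1.495 Ω
R_total = R_1 + R_2 + R_3 = 31.4 Ω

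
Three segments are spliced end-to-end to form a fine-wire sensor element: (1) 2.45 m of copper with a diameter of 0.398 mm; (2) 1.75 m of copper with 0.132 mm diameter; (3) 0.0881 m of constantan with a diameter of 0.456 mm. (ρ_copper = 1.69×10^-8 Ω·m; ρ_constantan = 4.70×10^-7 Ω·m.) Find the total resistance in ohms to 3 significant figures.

2.75 Ω

Seg 1: A = π(d/2)² = π(1.9900e-04 m)² = 1.244e-07 m²
R_1 = (1.69×10^-8)(2.45)/(1.244e-07) = 0.3328 Ω
Seg 2: A = π(d/2)² = π(6.6000e-05 m)² = 1.368e-08 m²
R_2 = (1.69×10^-8)(1.75)/(1.368e-08) = 2.161 Ω
Seg 3: A = π(d/2)² = π(2.2800e-04 m)² = 1.633e-07 m²
R_3 = (4.70×10^-7)(0.0881)/(1.633e-07) = 0.2535 Ω
R_total = R_1 + R_2 + R_3 = 2.75 Ω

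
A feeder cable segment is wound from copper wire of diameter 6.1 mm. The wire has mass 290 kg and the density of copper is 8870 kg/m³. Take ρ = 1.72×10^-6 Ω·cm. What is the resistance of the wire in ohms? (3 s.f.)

ρ = 1.72×10^-6 Ω·cm = 1.72×10^-8 Ω·m
A = π(d/2)² = π(3.0500e-03 m)² = 2.9225e-05 m²
L = m/(density·A) = 290/(8870×2.9225e-05) = 1119 m
R = ρL/A = (1.72×10^-8)(1119)/(2.9225e-05) = 0.658 Ω

0.658 Ω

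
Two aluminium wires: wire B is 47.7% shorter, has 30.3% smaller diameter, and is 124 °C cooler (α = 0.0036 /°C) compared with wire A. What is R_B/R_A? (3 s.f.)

0.596

R ∝ ρL/d² with ρ ∝ (1+αΔT), so R_B/R_A = (1 − 47.7/100) × (1 − 30.3/100)⁻² × (1 − 0.0036×124)
= 0.523 × 2.058 × 0.5536 = 0.596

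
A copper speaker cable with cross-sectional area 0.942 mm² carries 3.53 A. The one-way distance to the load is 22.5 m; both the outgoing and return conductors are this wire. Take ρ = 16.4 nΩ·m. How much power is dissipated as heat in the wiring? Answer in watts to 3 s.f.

9.76 W

ρ = 16.4 nΩ·m = 1.64×10^-8 Ω·m
A = 0.942 mm² = 9.420e-07 m²
Total conductor length (both ways) L = 2 × 22.5 = 45 m
R = ρL/A = (1.64×10^-8)(45)/(9.420e-07) = 0.7834 Ω
P = I²R = (3.53)² × 0.7834 = 9.76 W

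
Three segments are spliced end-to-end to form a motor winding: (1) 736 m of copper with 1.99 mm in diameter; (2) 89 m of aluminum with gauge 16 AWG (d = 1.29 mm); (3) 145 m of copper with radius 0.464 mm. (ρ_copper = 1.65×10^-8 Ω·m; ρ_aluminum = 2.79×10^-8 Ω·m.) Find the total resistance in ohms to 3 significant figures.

9.34 Ω

Seg 1: A = π(d/2)² = π(9.9500e-04 m)² = 3.110e-06 m²
R_1 = (1.65×10^-8)(736)/(3.110e-06) = 3.905 Ω
Seg 2: A = π(1.29/2 mm)² = π(6.4500e-04 m)² = 1.307e-06 m²
R_2 = (2.79×10^-8)(89)/(1.307e-06) = 1.9 Ω
Seg 3: A = πr² = π(4.6400e-04 m)² = 6.764e-07 m²
R_3 = (1.65×10^-8)(145)/(6.764e-07) = 3.537 Ω
R_total = R_1 + R_2 + R_3 = 9.34 Ω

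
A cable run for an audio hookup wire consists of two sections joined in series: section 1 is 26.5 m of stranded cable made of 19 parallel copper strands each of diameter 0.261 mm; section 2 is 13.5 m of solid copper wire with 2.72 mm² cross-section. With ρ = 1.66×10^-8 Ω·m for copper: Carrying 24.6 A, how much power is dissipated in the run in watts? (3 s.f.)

Section 1: A_strand = π(1.3050e-04)² = 5.350e-08 m²; R₁ = ρL/(N·A_s) = (1.66×10^-8)(26.5)/(19×5.350e-08) = 0.4327 Ω
Section 2: A = 2.72 mm² = 2.720e-06 m²
R₂ = (1.66×10^-8)(13.5)/(2.720e-06) = 0.08239 Ω
R = R₁ + R₂ = 0.5151 Ω
P = I²R = (24.6)² × 0.5151 = 312 W

312 W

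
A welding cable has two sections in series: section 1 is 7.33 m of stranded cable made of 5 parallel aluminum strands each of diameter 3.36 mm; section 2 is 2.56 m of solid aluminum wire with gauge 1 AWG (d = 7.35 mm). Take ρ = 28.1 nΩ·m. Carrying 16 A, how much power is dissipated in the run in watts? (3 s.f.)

ρ = 28.1 nΩ·m = 2.81×10^-8 Ω·m
Section 1: A_strand = π(1.6800e-03)² = 8.867e-06 m²; R₁ = ρL/(N·A_s) = (2.81×10^-8)(7.33)/(5×8.867e-06) = 0.004646 Ω
Section 2: A = π(7.35/2 mm)² = π(3.6750e-03 m)² = 4.243e-05 m²
R₂ = (2.81×10^-8)(2.56)/(4.243e-05) = 0.001695 Ω
R = R₁ + R₂ = 0.006341 Ω
P = I²R = (16)² × 0.006341 = 1.62 W

1.62 W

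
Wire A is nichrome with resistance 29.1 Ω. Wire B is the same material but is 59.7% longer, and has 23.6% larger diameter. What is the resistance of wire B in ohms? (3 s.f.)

R ∝ L/d², so R_B/R_A = (1 + 59.7/100) × (1 + 23.6/100)⁻²
= 1.597 × 0.6546 = 1.045
R_B = 1.045 × 29.1 = 30.4 Ω

30.4 Ω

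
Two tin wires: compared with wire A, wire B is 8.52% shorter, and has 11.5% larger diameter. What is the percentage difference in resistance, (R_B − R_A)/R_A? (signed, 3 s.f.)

R ∝ L/d², so R_B/R_A = (1 − 8.52/100) × (1 + 11.5/100)⁻²
= 0.9148 × 0.8044 = 0.7358
(R_B − R_A)/R_A = 0.7358 − 1 = -26.4%

-26.4%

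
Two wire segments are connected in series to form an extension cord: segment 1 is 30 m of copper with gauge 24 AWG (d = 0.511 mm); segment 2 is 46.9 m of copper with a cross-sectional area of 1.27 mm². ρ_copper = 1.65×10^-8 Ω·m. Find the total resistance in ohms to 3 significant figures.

3.02 Ω

Segment 1: A = π(0.511/2 mm)² = π(2.5550e-04 m)² = 2.051e-07 m²
R₁ = ρL/A = (1.65×10^-8)(30)/(2.051e-07) = 2.414 Ω
Segment 2: A = 1.27 mm² = 1.270e-06 m²
R₂ = (1.65×10^-8)(46.9)/(1.270e-06) = 0.6093 Ω
R = R₁ + R₂ = 3.02 Ω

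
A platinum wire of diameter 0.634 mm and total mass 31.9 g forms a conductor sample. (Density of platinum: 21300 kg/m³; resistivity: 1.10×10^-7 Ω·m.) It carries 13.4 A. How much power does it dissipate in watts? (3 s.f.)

297 W

A = π(d/2)² = π(3.1700e-04 m)² = 3.1570e-07 m²
L = m/(density·A) = 0.0319/(21300×3.1570e-07) = 4.744 m
R = ρL/A = (1.10×10^-7)(4.744)/(3.1570e-07) = 1.653 Ω
P = I²R = (13.4)² × 1.653 = 297 W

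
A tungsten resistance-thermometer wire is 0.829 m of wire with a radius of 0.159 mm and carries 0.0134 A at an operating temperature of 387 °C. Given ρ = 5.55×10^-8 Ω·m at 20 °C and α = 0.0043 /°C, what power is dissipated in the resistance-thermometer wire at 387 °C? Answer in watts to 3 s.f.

A = πr² = π(1.5900e-04 m)² = 7.942e-08 m²
R₍20₎ = ρL/A = (5.55×10^-8)(0.829)/(7.942e-08) = 0.5793 Ω
R₍387₎ = R₍20₎(1 + αΔT) = 0.5793 × (1 + 0.0043×367) = 1.493 Ω
P = I²R = (0.0134)² × 1.493 = 2.68×10^-4 W

2.68×10^-4 W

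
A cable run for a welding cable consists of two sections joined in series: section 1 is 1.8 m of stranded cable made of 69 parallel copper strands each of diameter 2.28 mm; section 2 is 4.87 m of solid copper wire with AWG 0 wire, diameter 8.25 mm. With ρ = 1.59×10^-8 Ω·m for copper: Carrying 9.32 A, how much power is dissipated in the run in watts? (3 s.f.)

Section 1: A_strand = π(1.1400e-03)² = 4.083e-06 m²; R₁ = ρL/(N·A_s) = (1.59×10^-8)(1.8)/(69×4.083e-06) = 1.016×10^-4 Ω
Section 2: A = π(8.25/2 mm)² = π(4.1250e-03 m)² = 5.346e-05 m²
R₂ = (1.59×10^-8)(4.87)/(5.346e-05) = 0.001449 Ω
R = R₁ + R₂ = 0.00155 Ω
P = I²R = (9.32)² × 0.00155 = 0.135 W

0.135 W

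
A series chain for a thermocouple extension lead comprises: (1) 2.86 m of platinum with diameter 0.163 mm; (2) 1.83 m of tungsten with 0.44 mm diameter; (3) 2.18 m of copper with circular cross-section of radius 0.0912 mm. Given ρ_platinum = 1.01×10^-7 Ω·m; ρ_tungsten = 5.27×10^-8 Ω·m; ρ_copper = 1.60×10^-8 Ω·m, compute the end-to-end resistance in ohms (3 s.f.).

Seg 1: A = π(d/2)² = π(8.1500e-05 m)² = 2.087e-08 m²
R_1 = (1.01×10^-7)(2.86)/(2.087e-08) = 13.84 Ω
Seg 2: A = π(d/2)² = π(2.2000e-04 m)² = 1.521e-07 m²
R_2 = (5.27×10^-8)(1.83)/(1.521e-07) = 0.6343 Ω
Seg 3: A = πr² = π(9.1200e-05 m)² = 2.613e-08 m²
R_3 = (1.60×10^-8)(2.18)/(2.613e-08) = 1.335 Ω
R_total = R_1 + R_2 + R_3 = 15.8 Ω

15.8 Ω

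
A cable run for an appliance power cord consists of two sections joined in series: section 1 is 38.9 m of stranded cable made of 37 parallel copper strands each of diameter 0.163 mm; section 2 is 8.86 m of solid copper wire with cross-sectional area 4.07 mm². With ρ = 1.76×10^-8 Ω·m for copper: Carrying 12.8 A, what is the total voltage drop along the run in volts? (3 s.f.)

11.8 V

Section 1: A_strand = π(8.1500e-05)² = 2.087e-08 m²; R₁ = ρL/(N·A_s) = (1.76×10^-8)(38.9)/(37×2.087e-08) = 0.8867 Ω
Section 2: A = 4.07 mm² = 4.070e-06 m²
R₂ = (1.76×10^-8)(8.86)/(4.070e-06) = 0.03831 Ω
R = R₁ + R₂ = 0.9251 Ω
V = IR = 12.8 × 0.9251 = 11.8 V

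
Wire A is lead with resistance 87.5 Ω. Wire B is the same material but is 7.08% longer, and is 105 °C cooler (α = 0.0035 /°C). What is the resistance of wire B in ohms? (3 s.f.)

59.3 Ω

R ∝ ρL/d² with ρ ∝ (1+αΔT), so R_B/R_A = (1 + 7.08/100) × (1 − 0.0035×105)
= 1.071 × 0.6325 = 0.6773
R_B = 0.6773 × 87.5 = 59.3 Ω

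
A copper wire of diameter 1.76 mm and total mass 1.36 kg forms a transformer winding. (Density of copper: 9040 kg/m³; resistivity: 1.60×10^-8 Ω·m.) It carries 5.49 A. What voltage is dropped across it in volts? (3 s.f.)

A = π(d/2)² = π(8.8000e-04 m)² = 2.4328e-06 m²
L = m/(density·A) = 1.36/(9040×2.4328e-06) = 61.84 m
R = ρL/A = (1.60×10^-8)(61.84)/(2.4328e-06) = 0.4067 Ω
V = IR = 5.49 × 0.4067 = 2.23 V

2.23 V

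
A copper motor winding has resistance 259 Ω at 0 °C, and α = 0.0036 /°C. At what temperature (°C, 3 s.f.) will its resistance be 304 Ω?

R = R₀(1 + α(T − T₀)) ⇒ T = T₀ + (R/R₀ − 1)/α
T = 0 + (304/259 − 1)/0.0036 = 0 + (0.1737)/0.0036 = 48.3 °C

48.3 °C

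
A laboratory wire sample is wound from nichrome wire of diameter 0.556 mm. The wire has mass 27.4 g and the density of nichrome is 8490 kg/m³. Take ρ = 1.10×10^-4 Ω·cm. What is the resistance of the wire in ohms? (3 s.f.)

ρ = 1.10×10^-4 Ω·cm = 1.10×10^-6 Ω·m
A = π(d/2)² = π(2.7800e-04 m)² = 2.4279e-07 m²
L = m/(density·A) = 0.0274/(8490×2.4279e-07) = 13.29 m
R = ρL/A = (1.10×10^-6)(13.29)/(2.4279e-07) = 60.2 Ω

60.2 Ω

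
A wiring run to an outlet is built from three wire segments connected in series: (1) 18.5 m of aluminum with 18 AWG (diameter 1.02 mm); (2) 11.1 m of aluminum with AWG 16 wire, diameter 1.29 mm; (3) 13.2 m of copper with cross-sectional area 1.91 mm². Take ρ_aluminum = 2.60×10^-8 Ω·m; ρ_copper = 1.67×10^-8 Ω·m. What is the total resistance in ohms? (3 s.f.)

0.925 Ω

Seg 1: A = π(1.02/2 mm)² = π(5.1000e-04 m)² = 8.171e-07 m²
R_1 = (2.60×10^-8)(18.5)/(8.171e-07) = 0.5886 Ω
Seg 2: A = π(1.29/2 mm)² = π(6.4500e-04 m)² = 1.307e-06 m²
R_2 = (2.60×10^-8)(11.1)/(1.307e-06) = 0.2208 Ω
Seg 3: A = 1.91 mm² = 1.910e-06 m²
R_3 = (1.67×10^-8)(13.2)/(1.910e-06) = 0.1154 Ω
R_total = R_1 + R_2 + R_3 = 0.925 Ω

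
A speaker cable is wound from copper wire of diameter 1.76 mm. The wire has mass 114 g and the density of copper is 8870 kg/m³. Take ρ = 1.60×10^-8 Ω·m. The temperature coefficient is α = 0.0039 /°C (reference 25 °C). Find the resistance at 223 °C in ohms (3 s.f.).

A = π(d/2)² = π(8.8000e-04 m)² = 2.4328e-06 m²
L = m/(density·A) = 0.114/(8870×2.4328e-06) = 5.283 m
R = ρL/A = (1.60×10^-8)(5.283)/(2.4328e-06) = 0.03474 Ω
R(223 °C) = 0.03474 × (1 + 0.0039×198) = 0.0616 Ω

0.0616 Ω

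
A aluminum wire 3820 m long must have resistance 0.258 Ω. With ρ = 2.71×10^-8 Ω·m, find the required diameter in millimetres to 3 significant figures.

22.6 mm

A = ρL/R = (2.71×10^-8)(3820)/(0.258) = 4.012e-04 m²
d = 2√(A/π) = 2.260e-02 m = 22.6 mm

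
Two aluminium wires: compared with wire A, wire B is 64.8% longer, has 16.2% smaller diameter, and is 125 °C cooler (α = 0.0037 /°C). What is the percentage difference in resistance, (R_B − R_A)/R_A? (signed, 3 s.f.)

R ∝ ρL/d² with ρ ∝ (1+αΔT), so R_B/R_A = (1 + 64.8/100) × (1 − 16.2/100)⁻² × (1 − 0.0037×125)
= 1.648 × 1.424 × 0.5375 = 1.261
(R_B − R_A)/R_A = 1.261 − 1 = 26.1%

26.1%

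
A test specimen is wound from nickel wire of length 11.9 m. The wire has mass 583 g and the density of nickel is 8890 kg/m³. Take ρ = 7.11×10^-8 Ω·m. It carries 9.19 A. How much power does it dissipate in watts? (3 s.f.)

13.0 W

A = m/(density·L) = 0.583/(8890×11.9) = 5.5109e-06 m²
R = ρL/A = (7.11×10^-8)(11.9)/(5.5109e-06) = 0.1535 Ω
P = I²R = (9.19)² × 0.1535 = 13.0 W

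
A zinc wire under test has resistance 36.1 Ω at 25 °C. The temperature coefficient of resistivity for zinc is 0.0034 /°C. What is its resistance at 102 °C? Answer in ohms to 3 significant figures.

45.6 Ω

ΔT = 102 − 25 = 77 °C
R = R₀(1 + αΔT) = 36.1 × (1 + 0.0034×77) = 36.1 × 1.262 = 45.6 Ω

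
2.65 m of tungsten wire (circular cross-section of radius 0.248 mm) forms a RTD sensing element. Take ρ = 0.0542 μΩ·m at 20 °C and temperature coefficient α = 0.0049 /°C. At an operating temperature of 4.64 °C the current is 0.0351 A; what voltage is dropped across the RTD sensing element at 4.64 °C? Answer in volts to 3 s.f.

ρ = 0.0542 μΩ·m = 5.42×10^-8 Ω·m
A = πr² = π(2.4800e-04 m)² = 1.932e-07 m²
R₍20₎ = ρL/A = (5.42×10^-8)(2.65)/(1.932e-07) = 0.7433 Ω
R₍4.64₎ = R₍20₎(1 + αΔT) = 0.7433 × (1 + 0.0049×-15.4) = 0.6874 Ω
V = IR = 0.0351 × 0.6874 = 0.0241 V

0.0241 V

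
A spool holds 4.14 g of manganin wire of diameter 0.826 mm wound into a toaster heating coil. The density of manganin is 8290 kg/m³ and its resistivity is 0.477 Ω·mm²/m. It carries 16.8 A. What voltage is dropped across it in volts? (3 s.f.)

13.9 V

ρ = 0.477 Ω·mm²/m = 4.77×10^-7 Ω·m
A = π(d/2)² = π(4.1300e-04 m)² = 5.3586e-07 m²
L = m/(density·A) = 0.00414/(8290×5.3586e-07) = 0.932 m
R = ρL/A = (4.77×10^-7)(0.932)/(5.3586e-07) = 0.8296 Ω
V = IR = 16.8 × 0.8296 = 13.9 V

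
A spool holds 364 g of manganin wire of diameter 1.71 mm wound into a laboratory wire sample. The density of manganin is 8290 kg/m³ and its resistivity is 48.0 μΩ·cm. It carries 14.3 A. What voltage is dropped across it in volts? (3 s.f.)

57.1 V

ρ = 48.0 μΩ·cm = 4.80×10^-7 Ω·m
A = π(d/2)² = π(8.5500e-04 m)² = 2.2966e-06 m²
L = m/(density·A) = 0.364/(8290×2.2966e-06) = 19.12 m
R = ρL/A = (4.80×10^-7)(19.12)/(2.2966e-06) = 3.996 Ω
V = IR = 14.3 × 3.996 = 57.1 V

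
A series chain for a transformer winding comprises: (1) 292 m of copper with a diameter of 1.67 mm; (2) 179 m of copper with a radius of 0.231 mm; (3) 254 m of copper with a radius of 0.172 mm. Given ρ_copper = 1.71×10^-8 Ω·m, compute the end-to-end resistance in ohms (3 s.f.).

67.3 Ω

Seg 1: A = π(d/2)² = π(8.3500e-04 m)² = 2.190e-06 m²
R_1 = (1.71×10^-8)(292)/(2.190e-06) = 2.28 Ω
Seg 2: A = πr² = π(2.3100e-04 m)² = 1.676e-07 m²
R_2 = (1.71×10^-8)(179)/(1.676e-07) = 18.26 Ω
Seg 3: A = πr² = π(1.7200e-04 m)² = 9.294e-08 m²
R_3 = (1.71×10^-8)(254)/(9.294e-08) = 46.73 Ω
R_total = R_1 + R_2 + R_3 = 67.3 Ω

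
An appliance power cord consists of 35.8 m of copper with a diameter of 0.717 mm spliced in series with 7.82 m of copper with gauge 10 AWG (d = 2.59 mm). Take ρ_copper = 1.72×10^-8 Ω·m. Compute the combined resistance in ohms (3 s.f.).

Segment 1: A = π(d/2)² = π(3.5850e-04 m)² = 4.038e-07 m²
R₁ = ρL/A = (1.72×10^-8)(35.8)/(4.038e-07) = 1.525 Ω
Segment 2: A = π(2.59/2 mm)² = π(1.2950e-03 m)² = 5.269e-06 m²
R₂ = (1.72×10^-8)(7.82)/(5.269e-06) = 0.02553 Ω
R = R₁ + R₂ = 1.55 Ω

1.55 Ω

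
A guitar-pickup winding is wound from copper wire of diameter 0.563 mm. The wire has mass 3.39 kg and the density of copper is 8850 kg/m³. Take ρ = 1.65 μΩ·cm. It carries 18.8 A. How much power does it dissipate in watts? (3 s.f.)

ρ = 1.65 μΩ·cm = 1.65×10^-8 Ω·m
A = π(d/2)² = π(2.8150e-04 m)² = 2.4895e-07 m²
L = m/(density·A) = 3.39/(8850×2.4895e-07) = 1539 m
R = ρL/A = (1.65×10^-8)(1539)/(2.4895e-07) = 102 Ω
P = I²R = (18.8)² × 102 = 36000 W

36000 W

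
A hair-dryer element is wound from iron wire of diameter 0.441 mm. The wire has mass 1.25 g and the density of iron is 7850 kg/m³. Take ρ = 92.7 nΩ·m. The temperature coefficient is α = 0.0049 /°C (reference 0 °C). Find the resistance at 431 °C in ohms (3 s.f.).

1.97 Ω

ρ = 92.7 nΩ·m = 9.27×10^-8 Ω·m
A = π(d/2)² = π(2.2050e-04 m)² = 1.5275e-07 m²
L = m/(density·A) = 0.00125/(7850×1.5275e-07) = 1.042 m
R = ρL/A = (9.27×10^-8)(1.042)/(1.5275e-07) = 0.6327 Ω
R(431 °C) = 0.6327 × (1 + 0.0049×431) = 1.97 Ω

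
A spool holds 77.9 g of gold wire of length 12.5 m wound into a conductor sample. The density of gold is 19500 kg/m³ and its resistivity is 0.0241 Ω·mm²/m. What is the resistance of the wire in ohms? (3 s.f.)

ρ = 0.0241 Ω·mm²/m = 2.41×10^-8 Ω·m
A = m/(density·L) = 0.0779/(19500×12.5) = 3.1959e-07 m²
R = ρL/A = (2.41×10^-8)(12.5)/(3.1959e-07) = 0.943 Ω

0.943 Ω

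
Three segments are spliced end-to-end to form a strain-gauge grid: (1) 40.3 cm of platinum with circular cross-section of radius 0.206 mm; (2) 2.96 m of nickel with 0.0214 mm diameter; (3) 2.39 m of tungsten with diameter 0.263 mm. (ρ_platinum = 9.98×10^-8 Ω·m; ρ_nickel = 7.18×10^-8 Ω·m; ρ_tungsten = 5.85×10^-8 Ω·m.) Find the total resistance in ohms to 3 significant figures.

594 Ω

Seg 1: A = πr² = π(2.0600e-04 m)² = 1.333e-07 m²
R_1 = (9.98×10^-8)(0.403)/(1.333e-07) = 0.3017 Ω
Seg 2: A = π(d/2)² = π(1.0700e-05 m)² = 3.597e-10 m²
R_2 = (7.18×10^-8)(2.96)/(3.597e-10) = 590.9 Ω
Seg 3: A = π(d/2)² = π(1.3150e-04 m)² = 5.433e-08 m²
R_3 = (5.85×10^-8)(2.39)/(5.433e-08) = 2.574 Ω
R_total = R_1 + R_2 + R_3 = 594 Ω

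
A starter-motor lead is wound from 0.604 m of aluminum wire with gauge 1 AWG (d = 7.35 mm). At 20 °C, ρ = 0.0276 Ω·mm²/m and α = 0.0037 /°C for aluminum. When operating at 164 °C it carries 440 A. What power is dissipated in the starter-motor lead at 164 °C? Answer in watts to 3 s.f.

117 W

ρ = 0.0276 Ω·mm²/m = 2.76×10^-8 Ω·m
A = π(7.35/2 mm)² = π(3.6750e-03 m)² = 4.243e-05 m²
R₍20₎ = ρL/A = (2.76×10^-8)(0.604)/(4.243e-05) = 3.929×10^-4 Ω
R₍164₎ = R₍20₎(1 + αΔT) = 3.929×10^-4 × (1 + 0.0037×144) = 6.022×10^-4 Ω
P = I²R = (440)² × 6.022×10^-4 = 117 W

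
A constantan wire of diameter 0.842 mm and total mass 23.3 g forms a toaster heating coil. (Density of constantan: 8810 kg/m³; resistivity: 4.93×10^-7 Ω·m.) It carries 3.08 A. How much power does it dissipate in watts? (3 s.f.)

39.9 W

A = π(d/2)² = π(4.2100e-04 m)² = 5.5682e-07 m²
L = m/(density·A) = 0.0233/(8810×5.5682e-07) = 4.75 m
R = ρL/A = (4.93×10^-7)(4.75)/(5.5682e-07) = 4.205 Ω
P = I²R = (3.08)² × 4.205 = 39.9 W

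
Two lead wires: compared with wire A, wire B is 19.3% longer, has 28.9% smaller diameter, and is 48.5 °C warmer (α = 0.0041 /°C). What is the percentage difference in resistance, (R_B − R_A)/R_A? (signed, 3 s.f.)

183%

R ∝ ρL/d² with ρ ∝ (1+αΔT), so R_B/R_A = (1 + 19.3/100) × (1 − 28.9/100)⁻² × (1 + 0.0041×48.5)
= 1.193 × 1.978 × 1.199 = 2.829
(R_B − R_A)/R_A = 2.829 − 1 = 183%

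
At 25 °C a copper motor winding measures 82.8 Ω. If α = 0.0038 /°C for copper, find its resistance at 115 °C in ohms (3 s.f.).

ΔT = 115 − 25 = 90 °C
R = R₀(1 + αΔT) = 82.8 × (1 + 0.0038×90) = 82.8 × 1.342 = 111 Ω

111 Ω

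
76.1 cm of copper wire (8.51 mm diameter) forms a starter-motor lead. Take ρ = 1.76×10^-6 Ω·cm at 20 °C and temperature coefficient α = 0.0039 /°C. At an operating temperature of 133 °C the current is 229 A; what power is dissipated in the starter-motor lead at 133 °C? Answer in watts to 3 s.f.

ρ = 1.76×10^-6 Ω·cm = 1.76×10^-8 Ω·m
A = π(d/2)² = π(4.2550e-03 m)² = 5.688e-05 m²
R₍20₎ = ρL/A = (1.76×10^-8)(0.761)/(5.688e-05) = 2.355×10^-4 Ω
R₍133₎ = R₍20₎(1 + αΔT) = 2.355×10^-4 × (1 + 0.0039×113) = 3.393×10^-4 Ω
P = I²R = (229)² × 3.393×10^-4 = 17.8 W

17.8 W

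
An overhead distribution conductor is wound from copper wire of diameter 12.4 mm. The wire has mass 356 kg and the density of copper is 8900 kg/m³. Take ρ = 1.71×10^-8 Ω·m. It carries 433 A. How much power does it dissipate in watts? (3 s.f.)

8790 W

A = π(d/2)² = π(6.2000e-03 m)² = 1.2076e-04 m²
L = m/(density·A) = 356/(8900×1.2076e-04) = 331.2 m
R = ρL/A = (1.71×10^-8)(331.2)/(1.2076e-04) = 0.0469 Ω
P = I²R = (433)² × 0.0469 = 8790 W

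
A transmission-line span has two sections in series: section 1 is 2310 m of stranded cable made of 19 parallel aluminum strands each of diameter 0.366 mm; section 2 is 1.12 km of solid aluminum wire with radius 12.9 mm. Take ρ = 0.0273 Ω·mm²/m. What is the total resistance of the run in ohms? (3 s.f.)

31.6 Ω

ρ = 0.0273 Ω·mm²/m = 2.73×10^-8 Ω·m
Section 1: A_strand = π(1.8300e-04)² = 1.052e-07 m²; R₁ = ρL/(N·A_s) = (2.73×10^-8)(2310)/(19×1.052e-07) = 31.55 Ω
Section 2: A = πr² = π(1.2900e-02 m)² = 5.228e-04 m²
R₂ = (2.73×10^-8)(1120)/(5.228e-04) = 0.05849 Ω
R = R₁ + R₂ = 31.6 Ω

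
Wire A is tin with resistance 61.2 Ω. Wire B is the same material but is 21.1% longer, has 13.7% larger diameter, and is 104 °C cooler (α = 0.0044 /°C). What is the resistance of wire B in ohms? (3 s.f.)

31.1 Ω

R ∝ ρL/d² with ρ ∝ (1+αΔT), so R_B/R_A = (1 + 21.1/100) × (1 + 13.7/100)⁻² × (1 − 0.0044×104)
= 1.211 × 0.7735 × 0.5424 = 0.5081
R_B = 0.5081 × 61.2 = 31.1 Ω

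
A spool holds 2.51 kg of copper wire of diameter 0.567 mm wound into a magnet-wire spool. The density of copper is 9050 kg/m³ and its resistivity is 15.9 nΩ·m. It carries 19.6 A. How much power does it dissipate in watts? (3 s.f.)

ρ = 15.9 nΩ·m = 1.59×10^-8 Ω·m
A = π(d/2)² = π(2.8350e-04 m)² = 2.5250e-07 m²
L = m/(density·A) = 2.51/(9050×2.5250e-07) = 1098 m
R = ρL/A = (1.59×10^-8)(1098)/(2.5250e-07) = 69.17 Ω
P = I²R = (19.6)² × 69.17 = 26600 W

26600 W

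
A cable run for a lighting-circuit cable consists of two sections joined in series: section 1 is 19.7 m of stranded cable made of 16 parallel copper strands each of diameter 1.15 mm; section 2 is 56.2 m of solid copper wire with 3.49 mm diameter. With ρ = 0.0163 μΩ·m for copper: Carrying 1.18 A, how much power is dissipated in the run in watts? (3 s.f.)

ρ = 0.0163 μΩ·m = 1.63×10^-8 Ω·m
Section 1: A_strand = π(5.7500e-04)² = 1.039e-06 m²; R₁ = ρL/(N·A_s) = (1.63×10^-8)(19.7)/(16×1.039e-06) = 0.01932 Ω
Section 2: A = π(d/2)² = π(1.7450e-03 m)² = 9.566e-06 m²
R₂ = (1.63×10^-8)(56.2)/(9.566e-06) = 0.09576 Ω
R = R₁ + R₂ = 0.1151 Ω
P = I²R = (1.18)² × 0.1151 = 0.160 W

0.160 W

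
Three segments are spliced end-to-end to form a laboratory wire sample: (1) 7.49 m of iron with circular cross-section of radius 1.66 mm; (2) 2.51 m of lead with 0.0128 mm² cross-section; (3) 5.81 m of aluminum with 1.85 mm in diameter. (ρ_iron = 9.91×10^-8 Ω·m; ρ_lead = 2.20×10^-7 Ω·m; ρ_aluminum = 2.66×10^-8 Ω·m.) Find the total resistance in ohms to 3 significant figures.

43.3 Ω

Seg 1: A = πr² = π(1.6600e-03 m)² = 8.657e-06 m²
R_1 = (9.91×10^-8)(7.49)/(8.657e-06) = 0.08574 Ω
Seg 2: A = 0.0128 mm² = 1.280e-08 m²
R_2 = (2.20×10^-7)(2.51)/(1.280e-08) = 43.14 Ω
Seg 3: A = π(d/2)² = π(9.2500e-04 m)² = 2.688e-06 m²
R_3 = (2.66×10^-8)(5.81)/(2.688e-06) = 0.05749 Ω
R_total = R_1 + R_2 + R_3 = 43.3 Ω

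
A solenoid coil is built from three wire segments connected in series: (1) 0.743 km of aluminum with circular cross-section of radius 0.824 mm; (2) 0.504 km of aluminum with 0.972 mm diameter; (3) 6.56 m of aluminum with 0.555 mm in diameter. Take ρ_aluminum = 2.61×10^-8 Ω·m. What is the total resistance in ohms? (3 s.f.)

27.5 Ω

Seg 1: A = πr² = π(8.2400e-04 m)² = 2.133e-06 m²
R_1 = (2.61×10^-8)(743)/(2.133e-06) = 9.091 Ω
Seg 2: A = π(d/2)² = π(4.8600e-04 m)² = 7.420e-07 m²
R_2 = (2.61×10^-8)(504)/(7.420e-07) = 17.73 Ω
Seg 3: A = π(d/2)² = π(2.7750e-04 m)² = 2.419e-07 m²
R_3 = (2.61×10^-8)(6.56)/(2.419e-07) = 0.7077 Ω
R_total = R_1 + R_2 + R_3 = 27.5 Ω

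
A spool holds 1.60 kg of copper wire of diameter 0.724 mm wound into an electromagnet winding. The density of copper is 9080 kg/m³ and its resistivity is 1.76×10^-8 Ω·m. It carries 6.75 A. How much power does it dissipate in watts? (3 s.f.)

A = π(d/2)² = π(3.6200e-04 m)² = 4.1169e-07 m²
L = m/(density·A) = 1.6/(9080×4.1169e-07) = 428 m
R = ρL/A = (1.76×10^-8)(428)/(4.1169e-07) = 18.3 Ω
P = I²R = (6.75)² × 18.3 = 834 W

834 W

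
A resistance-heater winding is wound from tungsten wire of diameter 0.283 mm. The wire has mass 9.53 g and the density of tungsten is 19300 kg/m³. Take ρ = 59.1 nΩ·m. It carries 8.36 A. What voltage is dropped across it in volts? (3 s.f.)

ρ = 59.1 nΩ·m = 5.91×10^-8 Ω·m
A = π(d/2)² = π(1.4150e-04 m)² = 6.2902e-08 m²
L = m/(density·A) = 0.00953/(19300×6.2902e-08) = 7.85 m
R = ρL/A = (5.91×10^-8)(7.85)/(6.2902e-08) = 7.376 Ω
V = IR = 8.36 × 7.376 = 61.7 V

61.7 V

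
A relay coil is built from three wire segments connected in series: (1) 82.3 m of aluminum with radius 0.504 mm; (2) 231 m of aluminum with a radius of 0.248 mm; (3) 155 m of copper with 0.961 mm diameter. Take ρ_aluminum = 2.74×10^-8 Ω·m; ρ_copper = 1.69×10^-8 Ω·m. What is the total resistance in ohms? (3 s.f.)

39.2 Ω

Seg 1: A = πr² = π(5.0400e-04 m)² = 7.980e-07 m²
R_1 = (2.74×10^-8)(82.3)/(7.980e-07) = 2.826 Ω
Seg 2: A = πr² = π(2.4800e-04 m)² = 1.932e-07 m²
R_2 = (2.74×10^-8)(231)/(1.932e-07) = 32.76 Ω
Seg 3: A = π(d/2)² = π(4.8050e-04 m)² = 7.253e-07 m²
R_3 = (1.69×10^-8)(155)/(7.253e-07) = 3.611 Ω
R_total = R_1 + R_2 + R_3 = 39.2 Ω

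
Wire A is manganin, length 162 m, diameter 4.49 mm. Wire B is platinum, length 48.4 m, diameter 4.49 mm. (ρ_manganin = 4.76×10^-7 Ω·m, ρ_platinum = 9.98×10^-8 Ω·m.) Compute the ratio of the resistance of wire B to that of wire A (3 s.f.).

R ∝ ρL/d², so R_B/R_A = (ρ_B/ρ_A) × (L_B/L_A)
= (9.98×10^-8/4.76×10^-7) × (48.4/162) = 0.0626

0.0626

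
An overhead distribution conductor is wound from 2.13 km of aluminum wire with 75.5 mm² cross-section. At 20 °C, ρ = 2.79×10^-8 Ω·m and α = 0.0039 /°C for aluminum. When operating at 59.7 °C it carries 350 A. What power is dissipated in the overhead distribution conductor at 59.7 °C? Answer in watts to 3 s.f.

1.11×10^5 W

A = 75.5 mm² = 7.550e-05 m²
R₍20₎ = ρL/A = (2.79×10^-8)(2130)/(7.550e-05) = 0.7871 Ω
R₍59.7₎ = R₍20₎(1 + αΔT) = 0.7871 × (1 + 0.0039×39.7) = 0.909 Ω
P = I²R = (350)² × 0.909 = 1.11×10^5 W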